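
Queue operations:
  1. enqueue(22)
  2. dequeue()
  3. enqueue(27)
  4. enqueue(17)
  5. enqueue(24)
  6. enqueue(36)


enqueue(22) -> [22]
dequeue()->22, []
enqueue(27) -> [27]
enqueue(17) -> [27, 17]
enqueue(24) -> [27, 17, 24]
enqueue(36) -> [27, 17, 24, 36]

Final queue: [27, 17, 24, 36]


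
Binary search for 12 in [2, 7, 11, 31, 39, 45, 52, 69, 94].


Step 1: lo=0, hi=8, mid=4, val=39
Step 2: lo=0, hi=3, mid=1, val=7
Step 3: lo=2, hi=3, mid=2, val=11
Step 4: lo=3, hi=3, mid=3, val=31

Not found


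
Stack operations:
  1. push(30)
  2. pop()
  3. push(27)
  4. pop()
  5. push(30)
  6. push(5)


push(30) -> [30]
pop()->30, []
push(27) -> [27]
pop()->27, []
push(30) -> [30]
push(5) -> [30, 5]

Final stack: [30, 5]


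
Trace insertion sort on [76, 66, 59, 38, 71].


Initial: [76, 66, 59, 38, 71]
Insert 66: [66, 76, 59, 38, 71]
Insert 59: [59, 66, 76, 38, 71]
Insert 38: [38, 59, 66, 76, 71]
Insert 71: [38, 59, 66, 71, 76]

Sorted: [38, 59, 66, 71, 76]


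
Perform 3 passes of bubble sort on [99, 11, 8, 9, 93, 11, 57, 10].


Initial: [99, 11, 8, 9, 93, 11, 57, 10]
Pass 1: [11, 8, 9, 93, 11, 57, 10, 99] (7 swaps)
Pass 2: [8, 9, 11, 11, 57, 10, 93, 99] (5 swaps)
Pass 3: [8, 9, 11, 11, 10, 57, 93, 99] (1 swaps)

After 3 passes: [8, 9, 11, 11, 10, 57, 93, 99]


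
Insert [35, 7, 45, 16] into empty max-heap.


Insert 35: [35]
Insert 7: [35, 7]
Insert 45: [45, 7, 35]
Insert 16: [45, 16, 35, 7]

Final heap: [45, 16, 35, 7]


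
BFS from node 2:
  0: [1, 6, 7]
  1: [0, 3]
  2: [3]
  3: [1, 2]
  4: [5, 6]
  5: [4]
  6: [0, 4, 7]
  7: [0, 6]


Visit 2, enqueue [3]
Visit 3, enqueue [1]
Visit 1, enqueue [0]
Visit 0, enqueue [6, 7]
Visit 6, enqueue [4]
Visit 7, enqueue []
Visit 4, enqueue [5]
Visit 5, enqueue []

BFS order: [2, 3, 1, 0, 6, 7, 4, 5]


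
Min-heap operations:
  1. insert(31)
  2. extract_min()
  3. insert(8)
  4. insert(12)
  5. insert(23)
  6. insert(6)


insert(31) -> [31]
extract_min()->31, []
insert(8) -> [8]
insert(12) -> [8, 12]
insert(23) -> [8, 12, 23]
insert(6) -> [6, 8, 23, 12]

Final heap: [6, 8, 23, 12]


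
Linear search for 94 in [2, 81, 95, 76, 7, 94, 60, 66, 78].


i=0: 2!=94
i=1: 81!=94
i=2: 95!=94
i=3: 76!=94
i=4: 7!=94
i=5: 94==94 found!

Found at 5, 6 comps


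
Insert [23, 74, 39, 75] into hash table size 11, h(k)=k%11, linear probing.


Insert 23: h=1 -> slot 1
Insert 74: h=8 -> slot 8
Insert 39: h=6 -> slot 6
Insert 75: h=9 -> slot 9

Table: [None, 23, None, None, None, None, 39, None, 74, 75, None]


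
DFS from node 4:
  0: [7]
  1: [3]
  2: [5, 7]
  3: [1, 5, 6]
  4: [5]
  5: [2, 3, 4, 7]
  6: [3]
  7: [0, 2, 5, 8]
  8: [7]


Visit 4, push [5]
Visit 5, push [7, 3, 2]
Visit 2, push [7]
Visit 7, push [8, 0]
Visit 0, push []
Visit 8, push []
Visit 3, push [6, 1]
Visit 1, push []
Visit 6, push []

DFS order: [4, 5, 2, 7, 0, 8, 3, 1, 6]


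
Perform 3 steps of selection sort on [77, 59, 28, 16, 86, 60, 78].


Initial: [77, 59, 28, 16, 86, 60, 78]
Step 1: min=16 at 3
  Swap: [16, 59, 28, 77, 86, 60, 78]
Step 2: min=28 at 2
  Swap: [16, 28, 59, 77, 86, 60, 78]
Step 3: min=59 at 2
  Swap: [16, 28, 59, 77, 86, 60, 78]

After 3 steps: [16, 28, 59, 77, 86, 60, 78]


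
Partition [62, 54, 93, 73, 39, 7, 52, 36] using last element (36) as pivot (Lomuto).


Pivot: 36
  7 <= 36: swap -> [7, 54, 93, 73, 39, 62, 52, 36]
Place pivot at 1: [7, 36, 93, 73, 39, 62, 52, 54]

Partitioned: [7, 36, 93, 73, 39, 62, 52, 54]


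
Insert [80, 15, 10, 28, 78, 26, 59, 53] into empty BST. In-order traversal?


Insert 80: root
Insert 15: L from 80
Insert 10: L from 80 -> L from 15
Insert 28: L from 80 -> R from 15
Insert 78: L from 80 -> R from 15 -> R from 28
Insert 26: L from 80 -> R from 15 -> L from 28
Insert 59: L from 80 -> R from 15 -> R from 28 -> L from 78
Insert 53: L from 80 -> R from 15 -> R from 28 -> L from 78 -> L from 59

In-order: [10, 15, 26, 28, 53, 59, 78, 80]


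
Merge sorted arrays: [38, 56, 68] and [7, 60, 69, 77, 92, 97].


Take 7 from B
Take 38 from A
Take 56 from A
Take 60 from B
Take 68 from A

Merged: [7, 38, 56, 60, 68, 69, 77, 92, 97]


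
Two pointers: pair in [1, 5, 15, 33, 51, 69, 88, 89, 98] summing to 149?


lo=0(1)+hi=8(98)=99
lo=1(5)+hi=8(98)=103
lo=2(15)+hi=8(98)=113
lo=3(33)+hi=8(98)=131
lo=4(51)+hi=8(98)=149

Yes: 51+98=149


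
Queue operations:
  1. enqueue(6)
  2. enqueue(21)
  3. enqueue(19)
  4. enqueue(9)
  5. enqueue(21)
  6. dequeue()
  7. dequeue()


enqueue(6) -> [6]
enqueue(21) -> [6, 21]
enqueue(19) -> [6, 21, 19]
enqueue(9) -> [6, 21, 19, 9]
enqueue(21) -> [6, 21, 19, 9, 21]
dequeue()->6, [21, 19, 9, 21]
dequeue()->21, [19, 9, 21]

Final queue: [19, 9, 21]


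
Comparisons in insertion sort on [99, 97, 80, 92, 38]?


Algorithm: insertion sort
Input: [99, 97, 80, 92, 38]
Sorted: [38, 80, 92, 97, 99]

10


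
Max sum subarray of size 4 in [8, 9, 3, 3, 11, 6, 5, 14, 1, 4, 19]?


[0:4]: 23
[1:5]: 26
[2:6]: 23
[3:7]: 25
[4:8]: 36
[5:9]: 26
[6:10]: 24
[7:11]: 38

Max: 38 at [7:11]


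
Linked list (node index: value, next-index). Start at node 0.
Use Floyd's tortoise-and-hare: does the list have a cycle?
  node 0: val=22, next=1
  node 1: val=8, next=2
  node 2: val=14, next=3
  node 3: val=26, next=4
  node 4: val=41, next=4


Floyd's tortoise (slow, +1) and hare (fast, +2):
  init: slow=0, fast=0
  step 1: slow=1, fast=2
  step 2: slow=2, fast=4
  step 3: slow=3, fast=4
  step 4: slow=4, fast=4
  slow == fast at node 4: cycle detected

Cycle: yes


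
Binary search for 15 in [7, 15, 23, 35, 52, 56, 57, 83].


Step 1: lo=0, hi=7, mid=3, val=35
Step 2: lo=0, hi=2, mid=1, val=15

Found at index 1


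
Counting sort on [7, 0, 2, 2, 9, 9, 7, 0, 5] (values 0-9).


Input: [7, 0, 2, 2, 9, 9, 7, 0, 5]
Counts: [2, 0, 2, 0, 0, 1, 0, 2, 0, 2]

Sorted: [0, 0, 2, 2, 5, 7, 7, 9, 9]


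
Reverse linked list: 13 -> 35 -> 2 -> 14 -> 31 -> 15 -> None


Step 1: curr=13, set curr.next=prev(None) | reversed so far: 13
Step 2: curr=35, set curr.next=prev(13) | reversed so far: 35 -> 13
Step 3: curr=2, set curr.next=prev(35) | reversed so far: 2 -> 35 -> 13
Step 4: curr=14, set curr.next=prev(2) | reversed so far: 14 -> 2 -> 35 -> 13
Step 5: curr=31, set curr.next=prev(14) | reversed so far: 31 -> 14 -> 2 -> 35 -> 13
Step 6: curr=15, set curr.next=prev(31) | reversed so far: 15 -> 31 -> 14 -> 2 -> 35 -> 13

15 -> 31 -> 14 -> 2 -> 35 -> 13 -> None


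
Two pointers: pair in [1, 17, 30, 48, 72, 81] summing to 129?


lo=0(1)+hi=5(81)=82
lo=1(17)+hi=5(81)=98
lo=2(30)+hi=5(81)=111
lo=3(48)+hi=5(81)=129

Yes: 48+81=129


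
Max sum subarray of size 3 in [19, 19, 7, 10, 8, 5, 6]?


[0:3]: 45
[1:4]: 36
[2:5]: 25
[3:6]: 23
[4:7]: 19

Max: 45 at [0:3]


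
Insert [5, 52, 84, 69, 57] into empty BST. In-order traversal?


Insert 5: root
Insert 52: R from 5
Insert 84: R from 5 -> R from 52
Insert 69: R from 5 -> R from 52 -> L from 84
Insert 57: R from 5 -> R from 52 -> L from 84 -> L from 69

In-order: [5, 52, 57, 69, 84]


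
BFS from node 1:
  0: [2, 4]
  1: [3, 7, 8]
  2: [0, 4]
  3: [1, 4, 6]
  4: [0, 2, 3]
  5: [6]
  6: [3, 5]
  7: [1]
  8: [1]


Visit 1, enqueue [3, 7, 8]
Visit 3, enqueue [4, 6]
Visit 7, enqueue []
Visit 8, enqueue []
Visit 4, enqueue [0, 2]
Visit 6, enqueue [5]
Visit 0, enqueue []
Visit 2, enqueue []
Visit 5, enqueue []

BFS order: [1, 3, 7, 8, 4, 6, 0, 2, 5]


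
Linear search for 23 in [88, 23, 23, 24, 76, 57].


i=0: 88!=23
i=1: 23==23 found!

Found at 1, 2 comps


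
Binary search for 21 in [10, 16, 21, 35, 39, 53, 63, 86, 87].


Step 1: lo=0, hi=8, mid=4, val=39
Step 2: lo=0, hi=3, mid=1, val=16
Step 3: lo=2, hi=3, mid=2, val=21

Found at index 2


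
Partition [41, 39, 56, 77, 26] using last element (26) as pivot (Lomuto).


Pivot: 26
Place pivot at 0: [26, 39, 56, 77, 41]

Partitioned: [26, 39, 56, 77, 41]


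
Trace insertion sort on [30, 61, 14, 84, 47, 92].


Initial: [30, 61, 14, 84, 47, 92]
Insert 61: [30, 61, 14, 84, 47, 92]
Insert 14: [14, 30, 61, 84, 47, 92]
Insert 84: [14, 30, 61, 84, 47, 92]
Insert 47: [14, 30, 47, 61, 84, 92]
Insert 92: [14, 30, 47, 61, 84, 92]

Sorted: [14, 30, 47, 61, 84, 92]


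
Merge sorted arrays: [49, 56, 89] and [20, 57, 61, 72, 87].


Take 20 from B
Take 49 from A
Take 56 from A
Take 57 from B
Take 61 from B
Take 72 from B
Take 87 from B

Merged: [20, 49, 56, 57, 61, 72, 87, 89]


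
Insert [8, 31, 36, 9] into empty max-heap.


Insert 8: [8]
Insert 31: [31, 8]
Insert 36: [36, 8, 31]
Insert 9: [36, 9, 31, 8]

Final heap: [36, 9, 31, 8]


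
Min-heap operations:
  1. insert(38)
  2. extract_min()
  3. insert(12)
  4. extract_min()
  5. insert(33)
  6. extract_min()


insert(38) -> [38]
extract_min()->38, []
insert(12) -> [12]
extract_min()->12, []
insert(33) -> [33]
extract_min()->33, []

Final heap: []


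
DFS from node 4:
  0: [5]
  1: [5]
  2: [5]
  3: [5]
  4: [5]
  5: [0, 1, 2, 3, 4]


Visit 4, push [5]
Visit 5, push [3, 2, 1, 0]
Visit 0, push []
Visit 1, push []
Visit 2, push []
Visit 3, push []

DFS order: [4, 5, 0, 1, 2, 3]


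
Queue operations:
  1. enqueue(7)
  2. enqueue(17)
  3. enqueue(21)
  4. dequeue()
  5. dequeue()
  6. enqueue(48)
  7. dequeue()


enqueue(7) -> [7]
enqueue(17) -> [7, 17]
enqueue(21) -> [7, 17, 21]
dequeue()->7, [17, 21]
dequeue()->17, [21]
enqueue(48) -> [21, 48]
dequeue()->21, [48]

Final queue: [48]


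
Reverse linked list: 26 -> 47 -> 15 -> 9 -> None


Step 1: curr=26, set curr.next=prev(None) | reversed so far: 26
Step 2: curr=47, set curr.next=prev(26) | reversed so far: 47 -> 26
Step 3: curr=15, set curr.next=prev(47) | reversed so far: 15 -> 47 -> 26
Step 4: curr=9, set curr.next=prev(15) | reversed so far: 9 -> 15 -> 47 -> 26

9 -> 15 -> 47 -> 26 -> None


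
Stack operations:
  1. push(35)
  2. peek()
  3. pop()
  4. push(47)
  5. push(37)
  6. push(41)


push(35) -> [35]
peek()->35
pop()->35, []
push(47) -> [47]
push(37) -> [47, 37]
push(41) -> [47, 37, 41]

Final stack: [47, 37, 41]


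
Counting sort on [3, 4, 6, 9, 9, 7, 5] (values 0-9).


Input: [3, 4, 6, 9, 9, 7, 5]
Counts: [0, 0, 0, 1, 1, 1, 1, 1, 0, 2]

Sorted: [3, 4, 5, 6, 7, 9, 9]


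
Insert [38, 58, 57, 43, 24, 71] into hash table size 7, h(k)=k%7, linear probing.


Insert 38: h=3 -> slot 3
Insert 58: h=2 -> slot 2
Insert 57: h=1 -> slot 1
Insert 43: h=1, 3 probes -> slot 4
Insert 24: h=3, 2 probes -> slot 5
Insert 71: h=1, 5 probes -> slot 6

Table: [None, 57, 58, 38, 43, 24, 71]


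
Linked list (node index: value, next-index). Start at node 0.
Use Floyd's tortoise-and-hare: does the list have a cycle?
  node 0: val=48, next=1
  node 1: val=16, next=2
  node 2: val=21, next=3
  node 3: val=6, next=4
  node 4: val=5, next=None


Floyd's tortoise (slow, +1) and hare (fast, +2):
  init: slow=0, fast=0
  step 1: slow=1, fast=2
  step 2: slow=2, fast=4
  step 3: fast -> None, no cycle

Cycle: no


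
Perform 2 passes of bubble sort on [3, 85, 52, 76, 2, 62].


Initial: [3, 85, 52, 76, 2, 62]
Pass 1: [3, 52, 76, 2, 62, 85] (4 swaps)
Pass 2: [3, 52, 2, 62, 76, 85] (2 swaps)

After 2 passes: [3, 52, 2, 62, 76, 85]


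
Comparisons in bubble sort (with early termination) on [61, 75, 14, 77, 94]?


Algorithm: bubble sort (with early termination)
Input: [61, 75, 14, 77, 94]
Sorted: [14, 61, 75, 77, 94]

9


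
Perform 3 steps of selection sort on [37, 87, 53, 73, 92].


Initial: [37, 87, 53, 73, 92]
Step 1: min=37 at 0
  Swap: [37, 87, 53, 73, 92]
Step 2: min=53 at 2
  Swap: [37, 53, 87, 73, 92]
Step 3: min=73 at 3
  Swap: [37, 53, 73, 87, 92]

After 3 steps: [37, 53, 73, 87, 92]


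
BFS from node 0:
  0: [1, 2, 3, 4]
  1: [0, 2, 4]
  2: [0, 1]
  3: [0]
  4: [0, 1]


Visit 0, enqueue [1, 2, 3, 4]
Visit 1, enqueue []
Visit 2, enqueue []
Visit 3, enqueue []
Visit 4, enqueue []

BFS order: [0, 1, 2, 3, 4]


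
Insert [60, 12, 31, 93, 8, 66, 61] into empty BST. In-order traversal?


Insert 60: root
Insert 12: L from 60
Insert 31: L from 60 -> R from 12
Insert 93: R from 60
Insert 8: L from 60 -> L from 12
Insert 66: R from 60 -> L from 93
Insert 61: R from 60 -> L from 93 -> L from 66

In-order: [8, 12, 31, 60, 61, 66, 93]


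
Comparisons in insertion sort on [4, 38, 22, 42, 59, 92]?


Algorithm: insertion sort
Input: [4, 38, 22, 42, 59, 92]
Sorted: [4, 22, 38, 42, 59, 92]

6


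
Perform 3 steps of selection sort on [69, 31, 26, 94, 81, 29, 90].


Initial: [69, 31, 26, 94, 81, 29, 90]
Step 1: min=26 at 2
  Swap: [26, 31, 69, 94, 81, 29, 90]
Step 2: min=29 at 5
  Swap: [26, 29, 69, 94, 81, 31, 90]
Step 3: min=31 at 5
  Swap: [26, 29, 31, 94, 81, 69, 90]

After 3 steps: [26, 29, 31, 94, 81, 69, 90]


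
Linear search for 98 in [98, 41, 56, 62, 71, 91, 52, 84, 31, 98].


i=0: 98==98 found!

Found at 0, 1 comps


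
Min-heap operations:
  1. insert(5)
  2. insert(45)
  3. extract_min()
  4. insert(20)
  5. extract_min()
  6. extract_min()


insert(5) -> [5]
insert(45) -> [5, 45]
extract_min()->5, [45]
insert(20) -> [20, 45]
extract_min()->20, [45]
extract_min()->45, []

Final heap: []


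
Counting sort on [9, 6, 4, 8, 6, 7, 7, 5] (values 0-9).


Input: [9, 6, 4, 8, 6, 7, 7, 5]
Counts: [0, 0, 0, 0, 1, 1, 2, 2, 1, 1]

Sorted: [4, 5, 6, 6, 7, 7, 8, 9]


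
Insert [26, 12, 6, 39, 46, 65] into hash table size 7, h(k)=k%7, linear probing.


Insert 26: h=5 -> slot 5
Insert 12: h=5, 1 probes -> slot 6
Insert 6: h=6, 1 probes -> slot 0
Insert 39: h=4 -> slot 4
Insert 46: h=4, 4 probes -> slot 1
Insert 65: h=2 -> slot 2

Table: [6, 46, 65, None, 39, 26, 12]


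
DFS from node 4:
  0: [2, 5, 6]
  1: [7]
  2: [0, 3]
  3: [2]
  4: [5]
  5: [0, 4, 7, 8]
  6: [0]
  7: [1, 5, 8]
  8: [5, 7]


Visit 4, push [5]
Visit 5, push [8, 7, 0]
Visit 0, push [6, 2]
Visit 2, push [3]
Visit 3, push []
Visit 6, push []
Visit 7, push [8, 1]
Visit 1, push []
Visit 8, push []

DFS order: [4, 5, 0, 2, 3, 6, 7, 1, 8]


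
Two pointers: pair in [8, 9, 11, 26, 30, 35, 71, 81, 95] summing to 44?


lo=0(8)+hi=8(95)=103
lo=0(8)+hi=7(81)=89
lo=0(8)+hi=6(71)=79
lo=0(8)+hi=5(35)=43
lo=1(9)+hi=5(35)=44

Yes: 9+35=44


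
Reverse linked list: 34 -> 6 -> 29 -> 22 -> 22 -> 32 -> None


Step 1: curr=34, set curr.next=prev(None) | reversed so far: 34
Step 2: curr=6, set curr.next=prev(34) | reversed so far: 6 -> 34
Step 3: curr=29, set curr.next=prev(6) | reversed so far: 29 -> 6 -> 34
Step 4: curr=22, set curr.next=prev(29) | reversed so far: 22 -> 29 -> 6 -> 34
Step 5: curr=22, set curr.next=prev(22) | reversed so far: 22 -> 22 -> 29 -> 6 -> 34
Step 6: curr=32, set curr.next=prev(22) | reversed so far: 32 -> 22 -> 22 -> 29 -> 6 -> 34

32 -> 22 -> 22 -> 29 -> 6 -> 34 -> None


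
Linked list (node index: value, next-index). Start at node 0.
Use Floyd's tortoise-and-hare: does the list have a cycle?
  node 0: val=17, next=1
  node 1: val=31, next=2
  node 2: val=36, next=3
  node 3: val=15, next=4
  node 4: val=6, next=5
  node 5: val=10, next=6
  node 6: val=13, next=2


Floyd's tortoise (slow, +1) and hare (fast, +2):
  init: slow=0, fast=0
  step 1: slow=1, fast=2
  step 2: slow=2, fast=4
  step 3: slow=3, fast=6
  step 4: slow=4, fast=3
  step 5: slow=5, fast=5
  slow == fast at node 5: cycle detected

Cycle: yes


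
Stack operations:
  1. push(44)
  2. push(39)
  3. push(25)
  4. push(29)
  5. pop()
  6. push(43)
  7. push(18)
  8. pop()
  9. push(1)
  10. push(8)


push(44) -> [44]
push(39) -> [44, 39]
push(25) -> [44, 39, 25]
push(29) -> [44, 39, 25, 29]
pop()->29, [44, 39, 25]
push(43) -> [44, 39, 25, 43]
push(18) -> [44, 39, 25, 43, 18]
pop()->18, [44, 39, 25, 43]
push(1) -> [44, 39, 25, 43, 1]
push(8) -> [44, 39, 25, 43, 1, 8]

Final stack: [44, 39, 25, 43, 1, 8]


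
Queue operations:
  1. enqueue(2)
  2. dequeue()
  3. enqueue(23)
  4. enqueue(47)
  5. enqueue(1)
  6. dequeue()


enqueue(2) -> [2]
dequeue()->2, []
enqueue(23) -> [23]
enqueue(47) -> [23, 47]
enqueue(1) -> [23, 47, 1]
dequeue()->23, [47, 1]

Final queue: [47, 1]


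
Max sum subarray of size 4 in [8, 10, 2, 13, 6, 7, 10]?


[0:4]: 33
[1:5]: 31
[2:6]: 28
[3:7]: 36

Max: 36 at [3:7]


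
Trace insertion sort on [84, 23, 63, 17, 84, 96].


Initial: [84, 23, 63, 17, 84, 96]
Insert 23: [23, 84, 63, 17, 84, 96]
Insert 63: [23, 63, 84, 17, 84, 96]
Insert 17: [17, 23, 63, 84, 84, 96]
Insert 84: [17, 23, 63, 84, 84, 96]
Insert 96: [17, 23, 63, 84, 84, 96]

Sorted: [17, 23, 63, 84, 84, 96]


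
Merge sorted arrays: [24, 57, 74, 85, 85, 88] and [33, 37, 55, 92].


Take 24 from A
Take 33 from B
Take 37 from B
Take 55 from B
Take 57 from A
Take 74 from A
Take 85 from A
Take 85 from A
Take 88 from A

Merged: [24, 33, 37, 55, 57, 74, 85, 85, 88, 92]


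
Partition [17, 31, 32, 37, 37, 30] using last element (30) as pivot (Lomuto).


Pivot: 30
  17 <= 30: advance i (no swap)
Place pivot at 1: [17, 30, 32, 37, 37, 31]

Partitioned: [17, 30, 32, 37, 37, 31]


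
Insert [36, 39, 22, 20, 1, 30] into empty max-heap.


Insert 36: [36]
Insert 39: [39, 36]
Insert 22: [39, 36, 22]
Insert 20: [39, 36, 22, 20]
Insert 1: [39, 36, 22, 20, 1]
Insert 30: [39, 36, 30, 20, 1, 22]

Final heap: [39, 36, 30, 20, 1, 22]


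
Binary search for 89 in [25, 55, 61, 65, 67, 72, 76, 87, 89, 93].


Step 1: lo=0, hi=9, mid=4, val=67
Step 2: lo=5, hi=9, mid=7, val=87
Step 3: lo=8, hi=9, mid=8, val=89

Found at index 8


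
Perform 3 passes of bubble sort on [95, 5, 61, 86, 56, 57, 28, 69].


Initial: [95, 5, 61, 86, 56, 57, 28, 69]
Pass 1: [5, 61, 86, 56, 57, 28, 69, 95] (7 swaps)
Pass 2: [5, 61, 56, 57, 28, 69, 86, 95] (4 swaps)
Pass 3: [5, 56, 57, 28, 61, 69, 86, 95] (3 swaps)

After 3 passes: [5, 56, 57, 28, 61, 69, 86, 95]


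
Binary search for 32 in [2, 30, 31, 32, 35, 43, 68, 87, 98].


Step 1: lo=0, hi=8, mid=4, val=35
Step 2: lo=0, hi=3, mid=1, val=30
Step 3: lo=2, hi=3, mid=2, val=31
Step 4: lo=3, hi=3, mid=3, val=32

Found at index 3


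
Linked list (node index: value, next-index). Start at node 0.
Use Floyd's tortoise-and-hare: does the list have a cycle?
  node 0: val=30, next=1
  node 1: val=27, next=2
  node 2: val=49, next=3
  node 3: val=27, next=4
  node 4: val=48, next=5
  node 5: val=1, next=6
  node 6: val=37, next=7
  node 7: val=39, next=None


Floyd's tortoise (slow, +1) and hare (fast, +2):
  init: slow=0, fast=0
  step 1: slow=1, fast=2
  step 2: slow=2, fast=4
  step 3: slow=3, fast=6
  step 4: fast 6->7->None, no cycle

Cycle: no


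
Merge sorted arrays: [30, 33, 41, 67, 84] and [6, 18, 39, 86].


Take 6 from B
Take 18 from B
Take 30 from A
Take 33 from A
Take 39 from B
Take 41 from A
Take 67 from A
Take 84 from A

Merged: [6, 18, 30, 33, 39, 41, 67, 84, 86]


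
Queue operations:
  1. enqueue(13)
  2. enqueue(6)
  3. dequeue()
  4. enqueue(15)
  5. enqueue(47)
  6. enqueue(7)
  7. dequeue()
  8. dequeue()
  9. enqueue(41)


enqueue(13) -> [13]
enqueue(6) -> [13, 6]
dequeue()->13, [6]
enqueue(15) -> [6, 15]
enqueue(47) -> [6, 15, 47]
enqueue(7) -> [6, 15, 47, 7]
dequeue()->6, [15, 47, 7]
dequeue()->15, [47, 7]
enqueue(41) -> [47, 7, 41]

Final queue: [47, 7, 41]


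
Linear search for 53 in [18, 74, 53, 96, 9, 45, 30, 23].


i=0: 18!=53
i=1: 74!=53
i=2: 53==53 found!

Found at 2, 3 comps


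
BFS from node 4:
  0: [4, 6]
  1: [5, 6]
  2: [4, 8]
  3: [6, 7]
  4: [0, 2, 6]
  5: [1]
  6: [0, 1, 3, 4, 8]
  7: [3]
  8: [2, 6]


Visit 4, enqueue [0, 2, 6]
Visit 0, enqueue []
Visit 2, enqueue [8]
Visit 6, enqueue [1, 3]
Visit 8, enqueue []
Visit 1, enqueue [5]
Visit 3, enqueue [7]
Visit 5, enqueue []
Visit 7, enqueue []

BFS order: [4, 0, 2, 6, 8, 1, 3, 5, 7]


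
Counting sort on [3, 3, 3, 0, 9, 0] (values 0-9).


Input: [3, 3, 3, 0, 9, 0]
Counts: [2, 0, 0, 3, 0, 0, 0, 0, 0, 1]

Sorted: [0, 0, 3, 3, 3, 9]


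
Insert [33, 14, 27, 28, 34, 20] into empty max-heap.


Insert 33: [33]
Insert 14: [33, 14]
Insert 27: [33, 14, 27]
Insert 28: [33, 28, 27, 14]
Insert 34: [34, 33, 27, 14, 28]
Insert 20: [34, 33, 27, 14, 28, 20]

Final heap: [34, 33, 27, 14, 28, 20]


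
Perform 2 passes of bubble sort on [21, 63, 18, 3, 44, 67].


Initial: [21, 63, 18, 3, 44, 67]
Pass 1: [21, 18, 3, 44, 63, 67] (3 swaps)
Pass 2: [18, 3, 21, 44, 63, 67] (2 swaps)

After 2 passes: [18, 3, 21, 44, 63, 67]


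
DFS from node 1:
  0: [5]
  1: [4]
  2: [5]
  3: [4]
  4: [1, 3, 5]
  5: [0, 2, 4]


Visit 1, push [4]
Visit 4, push [5, 3]
Visit 3, push []
Visit 5, push [2, 0]
Visit 0, push []
Visit 2, push []

DFS order: [1, 4, 3, 5, 0, 2]


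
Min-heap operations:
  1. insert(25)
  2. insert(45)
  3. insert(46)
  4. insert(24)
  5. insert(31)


insert(25) -> [25]
insert(45) -> [25, 45]
insert(46) -> [25, 45, 46]
insert(24) -> [24, 25, 46, 45]
insert(31) -> [24, 25, 46, 45, 31]

Final heap: [24, 25, 46, 45, 31]


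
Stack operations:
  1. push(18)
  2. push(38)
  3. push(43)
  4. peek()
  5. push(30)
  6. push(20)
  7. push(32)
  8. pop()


push(18) -> [18]
push(38) -> [18, 38]
push(43) -> [18, 38, 43]
peek()->43
push(30) -> [18, 38, 43, 30]
push(20) -> [18, 38, 43, 30, 20]
push(32) -> [18, 38, 43, 30, 20, 32]
pop()->32, [18, 38, 43, 30, 20]

Final stack: [18, 38, 43, 30, 20]


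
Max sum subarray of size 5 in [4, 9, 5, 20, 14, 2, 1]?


[0:5]: 52
[1:6]: 50
[2:7]: 42

Max: 52 at [0:5]


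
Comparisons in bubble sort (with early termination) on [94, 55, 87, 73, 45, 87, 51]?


Algorithm: bubble sort (with early termination)
Input: [94, 55, 87, 73, 45, 87, 51]
Sorted: [45, 51, 55, 73, 87, 87, 94]

21


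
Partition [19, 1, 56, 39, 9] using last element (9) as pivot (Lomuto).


Pivot: 9
  1 <= 9: swap -> [1, 19, 56, 39, 9]
Place pivot at 1: [1, 9, 56, 39, 19]

Partitioned: [1, 9, 56, 39, 19]


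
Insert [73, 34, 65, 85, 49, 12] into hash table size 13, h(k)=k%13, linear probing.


Insert 73: h=8 -> slot 8
Insert 34: h=8, 1 probes -> slot 9
Insert 65: h=0 -> slot 0
Insert 85: h=7 -> slot 7
Insert 49: h=10 -> slot 10
Insert 12: h=12 -> slot 12

Table: [65, None, None, None, None, None, None, 85, 73, 34, 49, None, 12]


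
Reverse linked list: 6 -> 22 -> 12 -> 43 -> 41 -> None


Step 1: curr=6, set curr.next=prev(None) | reversed so far: 6
Step 2: curr=22, set curr.next=prev(6) | reversed so far: 22 -> 6
Step 3: curr=12, set curr.next=prev(22) | reversed so far: 12 -> 22 -> 6
Step 4: curr=43, set curr.next=prev(12) | reversed so far: 43 -> 12 -> 22 -> 6
Step 5: curr=41, set curr.next=prev(43) | reversed so far: 41 -> 43 -> 12 -> 22 -> 6

41 -> 43 -> 12 -> 22 -> 6 -> None


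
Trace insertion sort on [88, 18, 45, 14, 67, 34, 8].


Initial: [88, 18, 45, 14, 67, 34, 8]
Insert 18: [18, 88, 45, 14, 67, 34, 8]
Insert 45: [18, 45, 88, 14, 67, 34, 8]
Insert 14: [14, 18, 45, 88, 67, 34, 8]
Insert 67: [14, 18, 45, 67, 88, 34, 8]
Insert 34: [14, 18, 34, 45, 67, 88, 8]
Insert 8: [8, 14, 18, 34, 45, 67, 88]

Sorted: [8, 14, 18, 34, 45, 67, 88]


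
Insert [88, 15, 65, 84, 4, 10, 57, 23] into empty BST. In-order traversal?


Insert 88: root
Insert 15: L from 88
Insert 65: L from 88 -> R from 15
Insert 84: L from 88 -> R from 15 -> R from 65
Insert 4: L from 88 -> L from 15
Insert 10: L from 88 -> L from 15 -> R from 4
Insert 57: L from 88 -> R from 15 -> L from 65
Insert 23: L from 88 -> R from 15 -> L from 65 -> L from 57

In-order: [4, 10, 15, 23, 57, 65, 84, 88]


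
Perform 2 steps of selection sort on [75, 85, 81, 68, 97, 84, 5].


Initial: [75, 85, 81, 68, 97, 84, 5]
Step 1: min=5 at 6
  Swap: [5, 85, 81, 68, 97, 84, 75]
Step 2: min=68 at 3
  Swap: [5, 68, 81, 85, 97, 84, 75]

After 2 steps: [5, 68, 81, 85, 97, 84, 75]


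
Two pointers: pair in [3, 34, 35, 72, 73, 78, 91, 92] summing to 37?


lo=0(3)+hi=7(92)=95
lo=0(3)+hi=6(91)=94
lo=0(3)+hi=5(78)=81
lo=0(3)+hi=4(73)=76
lo=0(3)+hi=3(72)=75
lo=0(3)+hi=2(35)=38
lo=0(3)+hi=1(34)=37

Yes: 3+34=37


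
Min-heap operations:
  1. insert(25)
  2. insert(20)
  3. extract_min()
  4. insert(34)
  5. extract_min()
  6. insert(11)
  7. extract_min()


insert(25) -> [25]
insert(20) -> [20, 25]
extract_min()->20, [25]
insert(34) -> [25, 34]
extract_min()->25, [34]
insert(11) -> [11, 34]
extract_min()->11, [34]

Final heap: [34]


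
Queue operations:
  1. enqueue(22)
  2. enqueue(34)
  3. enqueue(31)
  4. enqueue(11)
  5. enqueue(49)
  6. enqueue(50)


enqueue(22) -> [22]
enqueue(34) -> [22, 34]
enqueue(31) -> [22, 34, 31]
enqueue(11) -> [22, 34, 31, 11]
enqueue(49) -> [22, 34, 31, 11, 49]
enqueue(50) -> [22, 34, 31, 11, 49, 50]

Final queue: [22, 34, 31, 11, 49, 50]


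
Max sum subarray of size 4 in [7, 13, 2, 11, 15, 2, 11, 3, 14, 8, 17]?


[0:4]: 33
[1:5]: 41
[2:6]: 30
[3:7]: 39
[4:8]: 31
[5:9]: 30
[6:10]: 36
[7:11]: 42

Max: 42 at [7:11]


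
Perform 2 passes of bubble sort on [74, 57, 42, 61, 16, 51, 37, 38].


Initial: [74, 57, 42, 61, 16, 51, 37, 38]
Pass 1: [57, 42, 61, 16, 51, 37, 38, 74] (7 swaps)
Pass 2: [42, 57, 16, 51, 37, 38, 61, 74] (5 swaps)

After 2 passes: [42, 57, 16, 51, 37, 38, 61, 74]


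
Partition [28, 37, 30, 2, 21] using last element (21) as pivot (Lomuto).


Pivot: 21
  2 <= 21: swap -> [2, 37, 30, 28, 21]
Place pivot at 1: [2, 21, 30, 28, 37]

Partitioned: [2, 21, 30, 28, 37]


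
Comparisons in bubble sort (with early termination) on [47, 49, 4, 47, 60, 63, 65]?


Algorithm: bubble sort (with early termination)
Input: [47, 49, 4, 47, 60, 63, 65]
Sorted: [4, 47, 47, 49, 60, 63, 65]

15


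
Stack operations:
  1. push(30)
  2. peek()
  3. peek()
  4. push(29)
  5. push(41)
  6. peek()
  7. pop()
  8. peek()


push(30) -> [30]
peek()->30
peek()->30
push(29) -> [30, 29]
push(41) -> [30, 29, 41]
peek()->41
pop()->41, [30, 29]
peek()->29

Final stack: [30, 29]


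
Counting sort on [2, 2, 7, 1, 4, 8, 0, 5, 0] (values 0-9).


Input: [2, 2, 7, 1, 4, 8, 0, 5, 0]
Counts: [2, 1, 2, 0, 1, 1, 0, 1, 1, 0]

Sorted: [0, 0, 1, 2, 2, 4, 5, 7, 8]


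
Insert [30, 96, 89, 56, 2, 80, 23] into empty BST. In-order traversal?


Insert 30: root
Insert 96: R from 30
Insert 89: R from 30 -> L from 96
Insert 56: R from 30 -> L from 96 -> L from 89
Insert 2: L from 30
Insert 80: R from 30 -> L from 96 -> L from 89 -> R from 56
Insert 23: L from 30 -> R from 2

In-order: [2, 23, 30, 56, 80, 89, 96]


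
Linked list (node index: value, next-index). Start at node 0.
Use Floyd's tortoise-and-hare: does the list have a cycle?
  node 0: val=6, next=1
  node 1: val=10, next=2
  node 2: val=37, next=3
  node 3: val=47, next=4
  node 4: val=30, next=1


Floyd's tortoise (slow, +1) and hare (fast, +2):
  init: slow=0, fast=0
  step 1: slow=1, fast=2
  step 2: slow=2, fast=4
  step 3: slow=3, fast=2
  step 4: slow=4, fast=4
  slow == fast at node 4: cycle detected

Cycle: yes


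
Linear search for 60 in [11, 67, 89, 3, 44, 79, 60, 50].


i=0: 11!=60
i=1: 67!=60
i=2: 89!=60
i=3: 3!=60
i=4: 44!=60
i=5: 79!=60
i=6: 60==60 found!

Found at 6, 7 comps


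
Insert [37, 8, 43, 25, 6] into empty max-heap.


Insert 37: [37]
Insert 8: [37, 8]
Insert 43: [43, 8, 37]
Insert 25: [43, 25, 37, 8]
Insert 6: [43, 25, 37, 8, 6]

Final heap: [43, 25, 37, 8, 6]


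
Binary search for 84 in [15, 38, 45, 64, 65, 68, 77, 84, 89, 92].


Step 1: lo=0, hi=9, mid=4, val=65
Step 2: lo=5, hi=9, mid=7, val=84

Found at index 7


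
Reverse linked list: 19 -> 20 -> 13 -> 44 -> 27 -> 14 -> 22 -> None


Step 1: curr=19, set curr.next=prev(None) | reversed so far: 19
Step 2: curr=20, set curr.next=prev(19) | reversed so far: 20 -> 19
Step 3: curr=13, set curr.next=prev(20) | reversed so far: 13 -> 20 -> 19
Step 4: curr=44, set curr.next=prev(13) | reversed so far: 44 -> 13 -> 20 -> 19
Step 5: curr=27, set curr.next=prev(44) | reversed so far: 27 -> 44 -> 13 -> 20 -> 19
Step 6: curr=14, set curr.next=prev(27) | reversed so far: 14 -> 27 -> 44 -> 13 -> 20 -> 19
Step 7: curr=22, set curr.next=prev(14) | reversed so far: 22 -> 14 -> 27 -> 44 -> 13 -> 20 -> 19

22 -> 14 -> 27 -> 44 -> 13 -> 20 -> 19 -> None


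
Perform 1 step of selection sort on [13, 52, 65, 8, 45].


Initial: [13, 52, 65, 8, 45]
Step 1: min=8 at 3
  Swap: [8, 52, 65, 13, 45]

After 1 step: [8, 52, 65, 13, 45]


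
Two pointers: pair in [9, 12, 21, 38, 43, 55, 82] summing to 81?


lo=0(9)+hi=6(82)=91
lo=0(9)+hi=5(55)=64
lo=1(12)+hi=5(55)=67
lo=2(21)+hi=5(55)=76
lo=3(38)+hi=5(55)=93
lo=3(38)+hi=4(43)=81

Yes: 38+43=81


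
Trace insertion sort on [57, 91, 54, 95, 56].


Initial: [57, 91, 54, 95, 56]
Insert 91: [57, 91, 54, 95, 56]
Insert 54: [54, 57, 91, 95, 56]
Insert 95: [54, 57, 91, 95, 56]
Insert 56: [54, 56, 57, 91, 95]

Sorted: [54, 56, 57, 91, 95]


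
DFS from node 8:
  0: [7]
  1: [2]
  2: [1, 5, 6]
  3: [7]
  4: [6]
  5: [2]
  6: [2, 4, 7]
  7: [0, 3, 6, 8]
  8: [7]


Visit 8, push [7]
Visit 7, push [6, 3, 0]
Visit 0, push []
Visit 3, push []
Visit 6, push [4, 2]
Visit 2, push [5, 1]
Visit 1, push []
Visit 5, push []
Visit 4, push []

DFS order: [8, 7, 0, 3, 6, 2, 1, 5, 4]


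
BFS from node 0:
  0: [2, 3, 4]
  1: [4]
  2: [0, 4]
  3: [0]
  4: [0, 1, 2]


Visit 0, enqueue [2, 3, 4]
Visit 2, enqueue []
Visit 3, enqueue []
Visit 4, enqueue [1]
Visit 1, enqueue []

BFS order: [0, 2, 3, 4, 1]


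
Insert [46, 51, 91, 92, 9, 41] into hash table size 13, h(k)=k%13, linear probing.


Insert 46: h=7 -> slot 7
Insert 51: h=12 -> slot 12
Insert 91: h=0 -> slot 0
Insert 92: h=1 -> slot 1
Insert 9: h=9 -> slot 9
Insert 41: h=2 -> slot 2

Table: [91, 92, 41, None, None, None, None, 46, None, 9, None, None, 51]


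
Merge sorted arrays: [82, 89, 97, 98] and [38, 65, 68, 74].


Take 38 from B
Take 65 from B
Take 68 from B
Take 74 from B

Merged: [38, 65, 68, 74, 82, 89, 97, 98]


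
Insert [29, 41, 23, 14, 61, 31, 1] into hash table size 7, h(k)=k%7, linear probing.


Insert 29: h=1 -> slot 1
Insert 41: h=6 -> slot 6
Insert 23: h=2 -> slot 2
Insert 14: h=0 -> slot 0
Insert 61: h=5 -> slot 5
Insert 31: h=3 -> slot 3
Insert 1: h=1, 3 probes -> slot 4

Table: [14, 29, 23, 31, 1, 61, 41]


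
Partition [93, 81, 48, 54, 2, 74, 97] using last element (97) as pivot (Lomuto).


Pivot: 97
  93 <= 97: advance i (no swap)
  81 <= 97: advance i (no swap)
  48 <= 97: advance i (no swap)
  54 <= 97: advance i (no swap)
  2 <= 97: advance i (no swap)
  74 <= 97: advance i (no swap)
Place pivot at 6: [93, 81, 48, 54, 2, 74, 97]

Partitioned: [93, 81, 48, 54, 2, 74, 97]


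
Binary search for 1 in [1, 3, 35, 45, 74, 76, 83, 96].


Step 1: lo=0, hi=7, mid=3, val=45
Step 2: lo=0, hi=2, mid=1, val=3
Step 3: lo=0, hi=0, mid=0, val=1

Found at index 0


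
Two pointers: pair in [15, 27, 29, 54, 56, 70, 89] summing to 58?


lo=0(15)+hi=6(89)=104
lo=0(15)+hi=5(70)=85
lo=0(15)+hi=4(56)=71
lo=0(15)+hi=3(54)=69
lo=0(15)+hi=2(29)=44
lo=1(27)+hi=2(29)=56

No pair found


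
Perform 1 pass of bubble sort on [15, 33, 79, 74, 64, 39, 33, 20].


Initial: [15, 33, 79, 74, 64, 39, 33, 20]
Pass 1: [15, 33, 74, 64, 39, 33, 20, 79] (5 swaps)

After 1 pass: [15, 33, 74, 64, 39, 33, 20, 79]


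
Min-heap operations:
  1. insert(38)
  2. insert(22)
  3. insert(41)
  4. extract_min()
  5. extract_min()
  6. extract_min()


insert(38) -> [38]
insert(22) -> [22, 38]
insert(41) -> [22, 38, 41]
extract_min()->22, [38, 41]
extract_min()->38, [41]
extract_min()->41, []

Final heap: []


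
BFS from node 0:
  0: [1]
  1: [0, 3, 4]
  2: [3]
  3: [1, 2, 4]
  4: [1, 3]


Visit 0, enqueue [1]
Visit 1, enqueue [3, 4]
Visit 3, enqueue [2]
Visit 4, enqueue []
Visit 2, enqueue []

BFS order: [0, 1, 3, 4, 2]


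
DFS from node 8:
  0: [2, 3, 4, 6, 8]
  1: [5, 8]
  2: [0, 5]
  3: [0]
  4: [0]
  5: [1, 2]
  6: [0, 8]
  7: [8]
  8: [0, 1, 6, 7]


Visit 8, push [7, 6, 1, 0]
Visit 0, push [6, 4, 3, 2]
Visit 2, push [5]
Visit 5, push [1]
Visit 1, push []
Visit 3, push []
Visit 4, push []
Visit 6, push []
Visit 7, push []

DFS order: [8, 0, 2, 5, 1, 3, 4, 6, 7]


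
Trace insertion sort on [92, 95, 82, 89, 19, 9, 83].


Initial: [92, 95, 82, 89, 19, 9, 83]
Insert 95: [92, 95, 82, 89, 19, 9, 83]
Insert 82: [82, 92, 95, 89, 19, 9, 83]
Insert 89: [82, 89, 92, 95, 19, 9, 83]
Insert 19: [19, 82, 89, 92, 95, 9, 83]
Insert 9: [9, 19, 82, 89, 92, 95, 83]
Insert 83: [9, 19, 82, 83, 89, 92, 95]

Sorted: [9, 19, 82, 83, 89, 92, 95]


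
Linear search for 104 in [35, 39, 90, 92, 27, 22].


i=0: 35!=104
i=1: 39!=104
i=2: 90!=104
i=3: 92!=104
i=4: 27!=104
i=5: 22!=104

Not found, 6 comps


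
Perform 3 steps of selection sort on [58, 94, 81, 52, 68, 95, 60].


Initial: [58, 94, 81, 52, 68, 95, 60]
Step 1: min=52 at 3
  Swap: [52, 94, 81, 58, 68, 95, 60]
Step 2: min=58 at 3
  Swap: [52, 58, 81, 94, 68, 95, 60]
Step 3: min=60 at 6
  Swap: [52, 58, 60, 94, 68, 95, 81]

After 3 steps: [52, 58, 60, 94, 68, 95, 81]


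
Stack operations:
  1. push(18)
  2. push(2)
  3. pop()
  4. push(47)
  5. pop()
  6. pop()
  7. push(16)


push(18) -> [18]
push(2) -> [18, 2]
pop()->2, [18]
push(47) -> [18, 47]
pop()->47, [18]
pop()->18, []
push(16) -> [16]

Final stack: [16]


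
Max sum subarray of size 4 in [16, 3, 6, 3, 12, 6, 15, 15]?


[0:4]: 28
[1:5]: 24
[2:6]: 27
[3:7]: 36
[4:8]: 48

Max: 48 at [4:8]


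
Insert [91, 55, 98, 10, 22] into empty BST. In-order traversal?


Insert 91: root
Insert 55: L from 91
Insert 98: R from 91
Insert 10: L from 91 -> L from 55
Insert 22: L from 91 -> L from 55 -> R from 10

In-order: [10, 22, 55, 91, 98]


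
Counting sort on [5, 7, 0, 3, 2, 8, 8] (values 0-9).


Input: [5, 7, 0, 3, 2, 8, 8]
Counts: [1, 0, 1, 1, 0, 1, 0, 1, 2, 0]

Sorted: [0, 2, 3, 5, 7, 8, 8]


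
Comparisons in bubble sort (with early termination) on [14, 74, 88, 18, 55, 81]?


Algorithm: bubble sort (with early termination)
Input: [14, 74, 88, 18, 55, 81]
Sorted: [14, 18, 55, 74, 81, 88]

12


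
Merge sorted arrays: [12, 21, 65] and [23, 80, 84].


Take 12 from A
Take 21 from A
Take 23 from B
Take 65 from A

Merged: [12, 21, 23, 65, 80, 84]


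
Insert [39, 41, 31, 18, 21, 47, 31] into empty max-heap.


Insert 39: [39]
Insert 41: [41, 39]
Insert 31: [41, 39, 31]
Insert 18: [41, 39, 31, 18]
Insert 21: [41, 39, 31, 18, 21]
Insert 47: [47, 39, 41, 18, 21, 31]
Insert 31: [47, 39, 41, 18, 21, 31, 31]

Final heap: [47, 39, 41, 18, 21, 31, 31]


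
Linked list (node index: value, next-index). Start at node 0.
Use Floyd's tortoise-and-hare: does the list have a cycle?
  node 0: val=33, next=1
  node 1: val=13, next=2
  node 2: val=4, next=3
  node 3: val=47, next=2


Floyd's tortoise (slow, +1) and hare (fast, +2):
  init: slow=0, fast=0
  step 1: slow=1, fast=2
  step 2: slow=2, fast=2
  slow == fast at node 2: cycle detected

Cycle: yes


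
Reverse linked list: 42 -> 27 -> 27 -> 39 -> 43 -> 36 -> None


Step 1: curr=42, set curr.next=prev(None) | reversed so far: 42
Step 2: curr=27, set curr.next=prev(42) | reversed so far: 27 -> 42
Step 3: curr=27, set curr.next=prev(27) | reversed so far: 27 -> 27 -> 42
Step 4: curr=39, set curr.next=prev(27) | reversed so far: 39 -> 27 -> 27 -> 42
Step 5: curr=43, set curr.next=prev(39) | reversed so far: 43 -> 39 -> 27 -> 27 -> 42
Step 6: curr=36, set curr.next=prev(43) | reversed so far: 36 -> 43 -> 39 -> 27 -> 27 -> 42

36 -> 43 -> 39 -> 27 -> 27 -> 42 -> None


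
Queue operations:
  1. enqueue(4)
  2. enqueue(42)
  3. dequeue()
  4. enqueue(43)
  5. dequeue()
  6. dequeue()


enqueue(4) -> [4]
enqueue(42) -> [4, 42]
dequeue()->4, [42]
enqueue(43) -> [42, 43]
dequeue()->42, [43]
dequeue()->43, []

Final queue: []


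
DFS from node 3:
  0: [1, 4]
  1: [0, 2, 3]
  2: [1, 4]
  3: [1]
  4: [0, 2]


Visit 3, push [1]
Visit 1, push [2, 0]
Visit 0, push [4]
Visit 4, push [2]
Visit 2, push []

DFS order: [3, 1, 0, 4, 2]


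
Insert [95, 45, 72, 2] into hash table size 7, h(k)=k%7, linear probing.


Insert 95: h=4 -> slot 4
Insert 45: h=3 -> slot 3
Insert 72: h=2 -> slot 2
Insert 2: h=2, 3 probes -> slot 5

Table: [None, None, 72, 45, 95, 2, None]


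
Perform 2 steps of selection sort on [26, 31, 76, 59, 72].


Initial: [26, 31, 76, 59, 72]
Step 1: min=26 at 0
  Swap: [26, 31, 76, 59, 72]
Step 2: min=31 at 1
  Swap: [26, 31, 76, 59, 72]

After 2 steps: [26, 31, 76, 59, 72]


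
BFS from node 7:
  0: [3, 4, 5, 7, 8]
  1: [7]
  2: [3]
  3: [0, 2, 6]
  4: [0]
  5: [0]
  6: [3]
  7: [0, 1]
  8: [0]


Visit 7, enqueue [0, 1]
Visit 0, enqueue [3, 4, 5, 8]
Visit 1, enqueue []
Visit 3, enqueue [2, 6]
Visit 4, enqueue []
Visit 5, enqueue []
Visit 8, enqueue []
Visit 2, enqueue []
Visit 6, enqueue []

BFS order: [7, 0, 1, 3, 4, 5, 8, 2, 6]


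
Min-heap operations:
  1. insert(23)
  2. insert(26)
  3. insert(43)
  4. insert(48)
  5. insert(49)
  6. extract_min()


insert(23) -> [23]
insert(26) -> [23, 26]
insert(43) -> [23, 26, 43]
insert(48) -> [23, 26, 43, 48]
insert(49) -> [23, 26, 43, 48, 49]
extract_min()->23, [26, 48, 43, 49]

Final heap: [26, 48, 43, 49]


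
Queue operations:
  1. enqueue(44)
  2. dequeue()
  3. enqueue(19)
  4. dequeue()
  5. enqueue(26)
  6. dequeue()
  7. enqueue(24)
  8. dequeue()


enqueue(44) -> [44]
dequeue()->44, []
enqueue(19) -> [19]
dequeue()->19, []
enqueue(26) -> [26]
dequeue()->26, []
enqueue(24) -> [24]
dequeue()->24, []

Final queue: []


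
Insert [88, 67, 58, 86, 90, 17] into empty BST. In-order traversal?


Insert 88: root
Insert 67: L from 88
Insert 58: L from 88 -> L from 67
Insert 86: L from 88 -> R from 67
Insert 90: R from 88
Insert 17: L from 88 -> L from 67 -> L from 58

In-order: [17, 58, 67, 86, 88, 90]


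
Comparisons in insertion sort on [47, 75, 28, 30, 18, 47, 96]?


Algorithm: insertion sort
Input: [47, 75, 28, 30, 18, 47, 96]
Sorted: [18, 28, 30, 47, 47, 75, 96]

13


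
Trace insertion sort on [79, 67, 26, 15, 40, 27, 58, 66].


Initial: [79, 67, 26, 15, 40, 27, 58, 66]
Insert 67: [67, 79, 26, 15, 40, 27, 58, 66]
Insert 26: [26, 67, 79, 15, 40, 27, 58, 66]
Insert 15: [15, 26, 67, 79, 40, 27, 58, 66]
Insert 40: [15, 26, 40, 67, 79, 27, 58, 66]
Insert 27: [15, 26, 27, 40, 67, 79, 58, 66]
Insert 58: [15, 26, 27, 40, 58, 67, 79, 66]
Insert 66: [15, 26, 27, 40, 58, 66, 67, 79]

Sorted: [15, 26, 27, 40, 58, 66, 67, 79]


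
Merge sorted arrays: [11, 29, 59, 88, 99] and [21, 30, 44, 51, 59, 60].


Take 11 from A
Take 21 from B
Take 29 from A
Take 30 from B
Take 44 from B
Take 51 from B
Take 59 from A
Take 59 from B
Take 60 from B

Merged: [11, 21, 29, 30, 44, 51, 59, 59, 60, 88, 99]


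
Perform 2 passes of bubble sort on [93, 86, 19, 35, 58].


Initial: [93, 86, 19, 35, 58]
Pass 1: [86, 19, 35, 58, 93] (4 swaps)
Pass 2: [19, 35, 58, 86, 93] (3 swaps)

After 2 passes: [19, 35, 58, 86, 93]


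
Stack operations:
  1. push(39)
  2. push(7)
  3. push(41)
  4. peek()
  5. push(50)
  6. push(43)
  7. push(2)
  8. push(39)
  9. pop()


push(39) -> [39]
push(7) -> [39, 7]
push(41) -> [39, 7, 41]
peek()->41
push(50) -> [39, 7, 41, 50]
push(43) -> [39, 7, 41, 50, 43]
push(2) -> [39, 7, 41, 50, 43, 2]
push(39) -> [39, 7, 41, 50, 43, 2, 39]
pop()->39, [39, 7, 41, 50, 43, 2]

Final stack: [39, 7, 41, 50, 43, 2]


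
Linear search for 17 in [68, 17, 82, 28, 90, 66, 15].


i=0: 68!=17
i=1: 17==17 found!

Found at 1, 2 comps


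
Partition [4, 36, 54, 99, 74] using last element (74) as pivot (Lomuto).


Pivot: 74
  4 <= 74: advance i (no swap)
  36 <= 74: advance i (no swap)
  54 <= 74: advance i (no swap)
Place pivot at 3: [4, 36, 54, 74, 99]

Partitioned: [4, 36, 54, 74, 99]


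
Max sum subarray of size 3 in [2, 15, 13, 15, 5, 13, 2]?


[0:3]: 30
[1:4]: 43
[2:5]: 33
[3:6]: 33
[4:7]: 20

Max: 43 at [1:4]


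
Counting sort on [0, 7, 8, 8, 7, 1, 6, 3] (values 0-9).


Input: [0, 7, 8, 8, 7, 1, 6, 3]
Counts: [1, 1, 0, 1, 0, 0, 1, 2, 2, 0]

Sorted: [0, 1, 3, 6, 7, 7, 8, 8]


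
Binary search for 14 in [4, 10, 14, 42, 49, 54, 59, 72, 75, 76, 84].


Step 1: lo=0, hi=10, mid=5, val=54
Step 2: lo=0, hi=4, mid=2, val=14

Found at index 2


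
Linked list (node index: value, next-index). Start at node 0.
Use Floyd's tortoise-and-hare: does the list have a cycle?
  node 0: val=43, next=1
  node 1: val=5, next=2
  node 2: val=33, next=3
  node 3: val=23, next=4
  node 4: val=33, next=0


Floyd's tortoise (slow, +1) and hare (fast, +2):
  init: slow=0, fast=0
  step 1: slow=1, fast=2
  step 2: slow=2, fast=4
  step 3: slow=3, fast=1
  step 4: slow=4, fast=3
  step 5: slow=0, fast=0
  slow == fast at node 0: cycle detected

Cycle: yes
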